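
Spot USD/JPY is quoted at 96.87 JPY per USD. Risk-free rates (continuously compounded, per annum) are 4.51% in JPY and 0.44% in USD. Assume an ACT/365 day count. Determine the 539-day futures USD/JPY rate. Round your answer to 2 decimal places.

F = S·e^((r_JPY − r_USD)T) = 96.87 · e^((0.0451 − 0.0044) × 539/365)
= 96.87 · e^0.060102 = 96.87 × 1.061945
F = 102.87 JPY per USD

102.87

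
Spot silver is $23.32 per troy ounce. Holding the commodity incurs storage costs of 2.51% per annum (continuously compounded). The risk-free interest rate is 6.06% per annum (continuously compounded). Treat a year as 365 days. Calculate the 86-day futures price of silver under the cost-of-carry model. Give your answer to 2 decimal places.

Net carry = r + u − y = 0.0606 + 0.0251 − 0.0000 = 0.0857
F = S·e^((r+u−y)T) = 23.32 · e^(0.0857 × 86/365) = 23.32 · e^0.020192
= 23.32 × 1.020397 = $23.80 per troy ounce

$23.80 per troy ounce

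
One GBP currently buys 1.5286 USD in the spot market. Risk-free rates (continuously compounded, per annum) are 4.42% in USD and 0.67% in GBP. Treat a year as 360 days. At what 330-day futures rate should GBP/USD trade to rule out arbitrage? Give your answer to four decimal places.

F = S·e^((r_USD − r_GBP)T) = 1.5286 · e^((0.0442 − 0.0067) × 330/360)
= 1.5286 · e^0.034375 = 1.5286 × 1.034973
F = 1.5821 USD per GBP

1.5821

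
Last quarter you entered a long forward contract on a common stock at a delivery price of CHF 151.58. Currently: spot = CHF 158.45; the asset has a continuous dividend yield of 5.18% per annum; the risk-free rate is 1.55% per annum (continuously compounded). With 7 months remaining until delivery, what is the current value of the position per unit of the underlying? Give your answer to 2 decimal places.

Current fair forward for the remaining 7 months: F = S·e^((r − q)·T), (r − q) = 0.0155 − 0.0518 = -0.0363
F = 158.45 · e^(-0.0363 × 7/12) = 158.45 × 0.979048 = 155.1302
Value of long forward = (F − K)·e^(−rT) = (155.1302 − 151.58) · e^(−0.0155·7/12)
= 3.5502 × 0.990999 = 3.52

CHF 3.52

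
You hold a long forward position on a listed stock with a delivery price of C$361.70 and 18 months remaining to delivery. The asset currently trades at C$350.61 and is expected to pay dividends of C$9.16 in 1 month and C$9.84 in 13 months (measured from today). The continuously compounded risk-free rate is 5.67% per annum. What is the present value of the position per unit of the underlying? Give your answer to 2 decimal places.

C$0.03

PV(remaining dividends) I = 9.16·e^(−0.0567·1/12) + 9.84·e^(−0.0567·13/12) = 18.3706
Current forward F = (S − I)·e^(rT) = (350.61 − 18.3706)·e^(0.0567·18/12) = 332.2394 × 1.088772 = 361.7330
Value (long) = (F − K)·e^(−rT) = (361.7330 − 361.70) × 0.918466 = 0.0303
Value = C$0.03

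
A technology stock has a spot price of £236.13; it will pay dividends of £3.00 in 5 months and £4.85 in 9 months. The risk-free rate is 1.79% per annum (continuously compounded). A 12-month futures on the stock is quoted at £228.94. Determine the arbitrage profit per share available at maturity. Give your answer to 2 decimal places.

PV(dividends) I = 3.00·e^(−0.0179·5/12) + 4.85·e^(−0.0179·9/12) = 7.7630
Fair futures F* = (S − I)·e^(rT) = (236.13 − 7.7630)·e^0.017900 = 228.3670 × 1.018061 = 232.4915
Market £228.94 < fair 232.4915: forward underpriced → reverse cash-and-carry (short the stock, invest proceeds at r, pay the dividends, go long the forward).
Profit at T = |F_mkt − F*| = |228.94 − 232.4915| = £3.55 per share

£3.55 per share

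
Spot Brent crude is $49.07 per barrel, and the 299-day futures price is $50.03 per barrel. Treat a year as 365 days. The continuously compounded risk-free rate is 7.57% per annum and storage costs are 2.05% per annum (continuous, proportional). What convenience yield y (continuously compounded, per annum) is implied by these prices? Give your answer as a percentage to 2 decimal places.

7.25%

F = S·e^((r+u−y)T) ⇒ (r+u−y) = ln(F/S)/T
ln(50.03/49.07) = 0.019375; /T ⇒ 0.023652
y = r + u − ln(F/S)/T = 0.0757 + 0.0205 − 0.023652 = 0.072548
y = 7.25%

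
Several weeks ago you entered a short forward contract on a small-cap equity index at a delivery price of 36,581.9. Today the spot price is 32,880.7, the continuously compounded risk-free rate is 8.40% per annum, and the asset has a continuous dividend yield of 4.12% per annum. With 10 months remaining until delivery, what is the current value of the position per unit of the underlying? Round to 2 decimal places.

Current fair forward for the remaining 10 months: F = S·e^((r − q)·T), (r − q) = 0.0840 − 0.0412 = 0.0428
F = 32880.7 · e^(0.0428 × 10/12) = 32880.7 × 1.03631035 = 34074.6097
Value of long forward = (F − K)·e^(−rT) = (34074.6097 − 36581.9) · e^(−0.0840·10/12)
= -2507.2903 × 0.93239382 = -2337.78
Short position value = −(long value) = 2337.78

2337.78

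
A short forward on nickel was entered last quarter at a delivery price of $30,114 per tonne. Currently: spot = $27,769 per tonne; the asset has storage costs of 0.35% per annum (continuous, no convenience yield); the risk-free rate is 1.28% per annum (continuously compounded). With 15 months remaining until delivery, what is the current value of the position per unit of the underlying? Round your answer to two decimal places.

$1745.25 per tonne

Current fair forward for the remaining 15 months: F = S·e^((r + u)·T), (r + u) = 0.0128 + 0.0035 = 0.0163
F = 27769 · e^(0.0163 × 15/12) = 27769 × 1.02058399 = 28340.5968
Value of long forward = (F − K)·e^(−rT) = (28340.5968 − 30114) · e^(−0.0128·15/12)
= -1773.4032 × 0.98412732 = -1745.25
Short position value = −(long value) = $1745.25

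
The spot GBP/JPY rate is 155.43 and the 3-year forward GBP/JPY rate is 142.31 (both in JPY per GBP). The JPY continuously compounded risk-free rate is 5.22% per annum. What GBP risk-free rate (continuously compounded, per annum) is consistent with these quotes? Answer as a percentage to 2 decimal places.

8.16%

F = S·e^((r_JPY − r_GBP)T) ⇒ r_GBP = r_JPY − ln(F/S)/T
ln(142.31/155.43) = -0.088188; /(3) = -0.029396
r_GBP = 0.0522 + 0.029396 = 0.081596
r_GBP = 8.16%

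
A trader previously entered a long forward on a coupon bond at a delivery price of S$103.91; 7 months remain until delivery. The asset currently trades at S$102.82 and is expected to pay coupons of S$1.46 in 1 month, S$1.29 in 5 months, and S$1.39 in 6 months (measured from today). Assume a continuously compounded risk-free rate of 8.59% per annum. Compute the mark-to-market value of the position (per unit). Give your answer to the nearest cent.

-S$0.04

PV(remaining coupons) I = 1.46·e^(−0.0859·1/12) + 1.29·e^(−0.0859·5/12) + 1.39·e^(−0.0859·6/12) = 4.0258
Current forward F = (S − I)·e^(rT) = (102.82 − 4.0258)·e^(0.0859·7/12) = 98.7942 × 1.051385 = 103.8707
Value (long) = (F − K)·e^(−rT) = (103.8707 − 103.91) × 0.951126 = -0.0374
Value = -S$0.04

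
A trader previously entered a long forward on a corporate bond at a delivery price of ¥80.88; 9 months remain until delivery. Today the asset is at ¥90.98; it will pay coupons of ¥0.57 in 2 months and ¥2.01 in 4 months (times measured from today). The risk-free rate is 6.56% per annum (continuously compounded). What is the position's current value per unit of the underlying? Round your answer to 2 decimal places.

PV(remaining coupons) I = 0.57·e^(−0.0656·2/12) + 2.01·e^(−0.0656·4/12) = 2.5303
Current forward F = (S − I)·e^(rT) = (90.98 − 2.5303)·e^(0.0656·9/12) = 88.4497 × 1.050430 = 92.9102
Value (long) = (F − K)·e^(−rT) = (92.9102 − 80.88) × 0.951991 = 11.4526
Value = ¥11.45

¥11.45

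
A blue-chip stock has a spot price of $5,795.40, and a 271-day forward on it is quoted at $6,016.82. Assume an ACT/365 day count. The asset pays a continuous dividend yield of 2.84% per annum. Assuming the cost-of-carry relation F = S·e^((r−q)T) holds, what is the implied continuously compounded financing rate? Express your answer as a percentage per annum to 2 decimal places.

From F = S·e^((r−q)T): (r − q) = ln(F/S)/T
ln(6016.82/5795.40) = ln(1.038206) = 0.037494
(r − q) = 0.037494 / (271/365) = 0.050499
r = ln(F/S)/T + q = 0.050499 + 0.0284 = 0.078899
r = 7.89%

7.89%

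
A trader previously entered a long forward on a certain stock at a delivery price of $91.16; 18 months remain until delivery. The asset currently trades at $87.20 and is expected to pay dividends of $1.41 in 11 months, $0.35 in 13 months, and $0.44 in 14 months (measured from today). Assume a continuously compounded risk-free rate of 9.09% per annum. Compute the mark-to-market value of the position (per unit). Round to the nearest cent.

$5.65

PV(remaining dividends) I = 1.41·e^(−0.0909·11/12) + 0.35·e^(−0.0909·13/12) + 0.44·e^(−0.0909·14/12) = 2.0102
Current forward F = (S − I)·e^(rT) = (87.20 − 2.0102)·e^(0.0909·18/12) = 85.1898 × 1.146083 = 97.6346
Value (long) = (F − K)·e^(−rT) = (97.6346 − 91.16) × 0.872537 = 5.6493
Value = $5.65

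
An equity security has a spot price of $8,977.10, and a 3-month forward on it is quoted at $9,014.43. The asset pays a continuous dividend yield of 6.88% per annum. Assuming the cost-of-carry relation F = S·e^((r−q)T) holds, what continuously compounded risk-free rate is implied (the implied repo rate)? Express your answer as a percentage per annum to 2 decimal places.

8.54%

From F = S·e^((r−q)T): (r − q) = ln(F/S)/T
ln(9014.43/8977.10) = ln(1.004158) = 0.004149
(r − q) = 0.004149 / (3/12) = 0.016596
r = ln(F/S)/T + q = 0.016596 + 0.0688 = 0.085396
r = 8.54%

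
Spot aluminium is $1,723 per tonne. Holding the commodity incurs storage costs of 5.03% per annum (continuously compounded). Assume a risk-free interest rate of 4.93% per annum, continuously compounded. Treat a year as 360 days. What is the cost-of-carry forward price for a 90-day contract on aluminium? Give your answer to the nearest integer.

$1,766 per tonne

Net carry = r + u − y = 0.0493 + 0.0503 − 0.0000 = 0.0996
F = S·e^((r+u−y)T) = 1723 · e^(0.0996 × 90/360) = 1723 · e^0.024900
= 1723 × 1.025213 = $1,766 per tonne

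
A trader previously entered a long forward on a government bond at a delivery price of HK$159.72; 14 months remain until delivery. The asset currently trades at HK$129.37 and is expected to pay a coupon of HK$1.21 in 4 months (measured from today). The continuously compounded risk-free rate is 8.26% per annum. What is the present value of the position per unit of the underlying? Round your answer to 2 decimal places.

PV(remaining coupons) I = 1.21·e^(−0.0826·4/12) = 1.1771
Current forward F = (S − I)·e^(rT) = (129.37 − 1.1771)·e^(0.0826·14/12) = 128.1929 × 1.101163 = 141.1613
Value (long) = (F − K)·e^(−rT) = (141.1613 − 159.72) × 0.908131 = -16.8537
Value = -HK$16.85

-HK$16.85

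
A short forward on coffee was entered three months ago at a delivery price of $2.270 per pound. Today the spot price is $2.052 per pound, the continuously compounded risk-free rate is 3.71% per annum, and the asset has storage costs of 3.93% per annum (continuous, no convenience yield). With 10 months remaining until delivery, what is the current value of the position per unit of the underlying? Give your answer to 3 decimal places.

$0.081 per pound

Current fair forward for the remaining 10 months: F = S·e^((r + u)·T), (r + u) = 0.0371 + 0.0393 = 0.0764
F = 2.052 · e^(0.0764 × 10/12) = 2.052 × 1.065737 = 2.1869
Value of long forward = (F − K)·e^(−rT) = (2.1869 − 2.270) · e^(−0.0371·10/12)
= -0.0831 × 0.969556 = -0.081
Short position value = −(long value) = $0.081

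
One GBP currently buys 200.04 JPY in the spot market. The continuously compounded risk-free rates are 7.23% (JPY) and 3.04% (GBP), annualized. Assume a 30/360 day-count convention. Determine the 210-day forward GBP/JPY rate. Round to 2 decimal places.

204.99

F = S·e^((r_JPY − r_GBP)T) = 200.04 · e^((0.0723 − 0.0304) × 210/360)
= 200.04 · e^0.024442 = 200.04 × 1.024743
F = 204.99 JPY per GBP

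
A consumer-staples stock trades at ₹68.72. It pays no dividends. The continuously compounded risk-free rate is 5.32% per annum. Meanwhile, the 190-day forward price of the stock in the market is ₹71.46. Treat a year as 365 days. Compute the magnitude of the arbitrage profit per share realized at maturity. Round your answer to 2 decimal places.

₹0.81 per share

Fair forward: F* = S·e^(carry·T), with carry = r = 0.0532
F* = 68.72 · e^(0.0532 × 190/365) = 68.72 · e^0.027693 = 68.72 × 1.028080 = ₹70.6497
Market ₹71.46 > fair ₹70.6497: forward overpriced → cash-and-carry (buy spot, short the forward).
At maturity, profit = |F_mkt − F*| = |71.46 − 70.6497| = ₹0.81 per share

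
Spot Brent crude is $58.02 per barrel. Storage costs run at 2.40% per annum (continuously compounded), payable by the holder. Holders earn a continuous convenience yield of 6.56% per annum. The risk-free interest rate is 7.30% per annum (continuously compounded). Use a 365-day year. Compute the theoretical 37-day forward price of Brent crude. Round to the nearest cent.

$58.20 per barrel

Net carry = r + u − y = 0.0730 + 0.0240 − 0.0656 = 0.0314
F = S·e^((r+u−y)T) = 58.02 · e^(0.0314 × 37/365) = 58.02 · e^0.003183
= 58.02 × 1.003188 = $58.20 per barrel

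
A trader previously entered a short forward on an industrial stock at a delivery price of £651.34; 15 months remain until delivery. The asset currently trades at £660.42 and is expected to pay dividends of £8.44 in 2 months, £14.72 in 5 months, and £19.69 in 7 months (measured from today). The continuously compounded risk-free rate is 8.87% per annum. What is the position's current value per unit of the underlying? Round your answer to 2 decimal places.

PV(remaining dividends) I = 8.44·e^(−0.0887·2/12) + 14.72·e^(−0.0887·5/12) + 19.69·e^(−0.0887·7/12) = 41.1992
Current forward F = (S − I)·e^(rT) = (660.42 − 41.1992)·e^(0.0887·15/12) = 619.2208 × 1.117255 = 691.8275
Value (long) = (F − K)·e^(−rT) = (691.8275 − 651.34) × 0.895051 = 36.2384
Short position value = −(long value) = -£36.24

-£36.24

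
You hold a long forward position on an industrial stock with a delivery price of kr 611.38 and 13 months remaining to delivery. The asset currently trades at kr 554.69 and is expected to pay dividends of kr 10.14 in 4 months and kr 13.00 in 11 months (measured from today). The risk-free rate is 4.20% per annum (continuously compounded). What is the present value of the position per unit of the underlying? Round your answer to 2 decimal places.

PV(remaining dividends) I = 10.14·e^(−0.0420·4/12) + 13.00·e^(−0.0420·11/12) = 22.5080
Current forward F = (S − I)·e^(rT) = (554.69 − 22.5080)·e^(0.0420·13/12) = 532.1820 × 1.046551 = 556.9556
Value (long) = (F − K)·e^(−rT) = (556.9556 − 611.38) × 0.955520 = -52.0036
Value = -kr 52.00

-kr 52.00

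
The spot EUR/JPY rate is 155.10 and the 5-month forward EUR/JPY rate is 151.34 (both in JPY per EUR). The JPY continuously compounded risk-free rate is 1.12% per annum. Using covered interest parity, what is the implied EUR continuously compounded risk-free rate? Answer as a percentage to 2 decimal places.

F = S·e^((r_JPY − r_EUR)T) ⇒ r_EUR = r_JPY − ln(F/S)/T
ln(151.34/155.10) = -0.024541; /(5/12) = -0.058898
r_EUR = 0.0112 + 0.058898 = 0.070098
r_EUR = 7.01%

7.01%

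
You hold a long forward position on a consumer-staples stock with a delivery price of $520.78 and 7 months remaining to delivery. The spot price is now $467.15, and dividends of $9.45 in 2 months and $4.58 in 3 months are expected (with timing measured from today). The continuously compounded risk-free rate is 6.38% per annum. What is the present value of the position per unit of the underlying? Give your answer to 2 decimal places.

PV(remaining dividends) I = 9.45·e^(−0.0638·2/12) + 4.58·e^(−0.0638·3/12) = 13.8576
Current forward F = (S − I)·e^(rT) = (467.15 − 13.8576)·e^(0.0638·7/12) = 453.2924 × 1.037918 = 470.4803
Value (long) = (F − K)·e^(−rT) = (470.4803 − 520.78) × 0.963467 = -48.4621
Value = -$48.46

-$48.46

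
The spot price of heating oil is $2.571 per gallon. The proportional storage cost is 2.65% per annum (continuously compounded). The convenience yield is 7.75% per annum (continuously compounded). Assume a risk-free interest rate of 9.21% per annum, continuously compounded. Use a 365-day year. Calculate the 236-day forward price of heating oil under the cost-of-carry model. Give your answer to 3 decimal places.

Net carry = r + u − y = 0.0921 + 0.0265 − 0.0775 = 0.0411
F = S·e^((r+u−y)T) = 2.571 · e^(0.0411 × 236/365) = 2.571 · e^0.026574
= 2.571 × 1.026930 = $2.640 per gallon

$2.640 per gallon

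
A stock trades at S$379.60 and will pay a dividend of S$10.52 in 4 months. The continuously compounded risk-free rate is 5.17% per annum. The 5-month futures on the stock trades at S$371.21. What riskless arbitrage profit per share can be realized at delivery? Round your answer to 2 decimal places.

PV(dividends) I = 10.52·e^(−0.0517·4/12) = 10.3403
Fair futures F* = (S − I)·e^(rT) = (379.60 − 10.3403)·e^0.021542 = 369.2597 × 1.021776 = 377.3007
Market S$371.21 < fair 377.3007: forward underpriced → reverse cash-and-carry (short the stock, invest proceeds at r, pay the dividends, go long the forward).
Profit at T = |F_mkt − F*| = |371.21 − 377.3007| = S$6.09 per share

S$6.09 per share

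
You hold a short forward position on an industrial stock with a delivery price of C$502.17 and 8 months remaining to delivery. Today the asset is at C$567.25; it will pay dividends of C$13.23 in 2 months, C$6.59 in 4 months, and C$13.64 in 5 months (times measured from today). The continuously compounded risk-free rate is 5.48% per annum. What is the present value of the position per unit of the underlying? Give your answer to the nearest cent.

-C$50.18

PV(remaining dividends) I = 13.23·e^(−0.0548·2/12) + 6.59·e^(−0.0548·4/12) + 13.64·e^(−0.0548·5/12) = 32.9125
Current forward F = (S − I)·e^(rT) = (567.25 − 32.9125)·e^(0.0548·8/12) = 534.3375 × 1.037209 = 554.2197
Value (long) = (F − K)·e^(−rT) = (554.2197 − 502.17) × 0.964126 = 50.1825
Short position value = −(long value) = -C$50.18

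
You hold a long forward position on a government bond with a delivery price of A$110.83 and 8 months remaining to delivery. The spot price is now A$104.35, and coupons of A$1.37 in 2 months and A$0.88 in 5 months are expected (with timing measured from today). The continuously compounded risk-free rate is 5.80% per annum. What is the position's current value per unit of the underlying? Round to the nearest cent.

-A$4.49

PV(remaining coupons) I = 1.37·e^(−0.0580·2/12) + 0.88·e^(−0.0580·5/12) = 2.2158
Current forward F = (S − I)·e^(rT) = (104.35 − 2.2158)·e^(0.0580·8/12) = 102.1342 × 1.039424 = 106.1607
Value (long) = (F − K)·e^(−rT) = (106.1607 − 110.83) × 0.962071 = -4.4922
Value = -A$4.49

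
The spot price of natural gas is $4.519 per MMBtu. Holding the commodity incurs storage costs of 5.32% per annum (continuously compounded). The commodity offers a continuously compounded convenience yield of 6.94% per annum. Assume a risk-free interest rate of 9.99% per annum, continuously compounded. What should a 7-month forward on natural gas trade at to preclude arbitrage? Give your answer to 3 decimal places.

$4.745 per MMBtu

Net carry = r + u − y = 0.0999 + 0.0532 − 0.0694 = 0.0837
F = S·e^((r+u−y)T) = 4.519 · e^(0.0837 × 7/12) = 4.519 · e^0.048825
= 4.519 × 1.050037 = $4.745 per MMBtu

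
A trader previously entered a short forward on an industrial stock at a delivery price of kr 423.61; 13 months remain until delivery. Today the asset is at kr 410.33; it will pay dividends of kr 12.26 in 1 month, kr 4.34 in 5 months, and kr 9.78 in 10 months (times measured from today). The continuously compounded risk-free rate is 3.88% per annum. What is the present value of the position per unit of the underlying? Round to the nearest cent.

PV(remaining dividends) I = 12.26·e^(−0.0388·1/12) + 4.34·e^(−0.0388·5/12) + 9.78·e^(−0.0388·10/12) = 25.9597
Current forward F = (S − I)·e^(rT) = (410.33 − 25.9597)·e^(0.0388·13/12) = 384.3703 × 1.042929 = 400.8709
Value (long) = (F − K)·e^(−rT) = (400.8709 − 423.61) × 0.958838 = -21.8031
Short position value = −(long value) = kr 21.80

kr 21.80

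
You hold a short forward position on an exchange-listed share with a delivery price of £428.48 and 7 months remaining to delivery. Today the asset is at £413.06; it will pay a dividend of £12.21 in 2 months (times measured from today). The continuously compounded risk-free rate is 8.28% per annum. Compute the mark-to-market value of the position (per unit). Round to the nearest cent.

£7.26

PV(remaining dividends) I = 12.21·e^(−0.0828·2/12) = 12.0427
Current forward F = (S − I)·e^(rT) = (413.06 − 12.0427)·e^(0.0828·7/12) = 401.0173 × 1.049485 = 420.8616
Value (long) = (F − K)·e^(−rT) = (420.8616 − 428.48) × 0.952848 = -7.2592
Short position value = −(long value) = £7.26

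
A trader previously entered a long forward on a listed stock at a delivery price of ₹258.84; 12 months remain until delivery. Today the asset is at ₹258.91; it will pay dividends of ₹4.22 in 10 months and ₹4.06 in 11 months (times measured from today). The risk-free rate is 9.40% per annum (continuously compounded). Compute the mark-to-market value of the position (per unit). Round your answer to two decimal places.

PV(remaining dividends) I = 4.22·e^(−0.0940·10/12) + 4.06·e^(−0.0940·11/12) = 7.6269
Current forward F = (S − I)·e^(rT) = (258.91 − 7.6269)·e^(0.0940·12/12) = 251.2831 × 1.098560 = 276.0496
Value (long) = (F − K)·e^(−rT) = (276.0496 − 258.84) × 0.910283 = 15.6656
Value = ₹15.67

₹15.67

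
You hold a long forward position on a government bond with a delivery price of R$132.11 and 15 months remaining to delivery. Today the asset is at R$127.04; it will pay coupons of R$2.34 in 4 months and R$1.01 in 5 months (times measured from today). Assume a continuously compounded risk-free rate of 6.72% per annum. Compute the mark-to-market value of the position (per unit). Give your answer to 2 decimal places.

R$2.30

PV(remaining coupons) I = 2.34·e^(−0.0672·4/12) + 1.01·e^(−0.0672·5/12) = 3.2703
Current forward F = (S − I)·e^(rT) = (127.04 − 3.2703)·e^(0.0672·15/12) = 123.7697 × 1.087629 = 134.6155
Value (long) = (F − K)·e^(−rT) = (134.6155 − 132.11) × 0.919431 = 2.3036
Value = R$2.30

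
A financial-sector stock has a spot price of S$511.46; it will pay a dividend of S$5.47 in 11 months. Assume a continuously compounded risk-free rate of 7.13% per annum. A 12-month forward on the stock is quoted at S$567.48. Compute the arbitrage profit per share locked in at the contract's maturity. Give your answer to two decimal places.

PV(dividends) I = 5.47·e^(−0.0713·11/12) = 5.1239
Fair forward F* = (S − I)·e^(rT) = (511.46 − 5.1239)·e^0.071300 = 506.3361 × 1.073903 = 543.7559
Market S$567.48 > fair 543.7559: forward overpriced → cash-and-carry (borrow at r, buy the stock and collect the dividends, short the forward).
Profit at T = |F_mkt − F*| = |567.48 − 543.7559| = S$23.72 per share

S$23.72 per share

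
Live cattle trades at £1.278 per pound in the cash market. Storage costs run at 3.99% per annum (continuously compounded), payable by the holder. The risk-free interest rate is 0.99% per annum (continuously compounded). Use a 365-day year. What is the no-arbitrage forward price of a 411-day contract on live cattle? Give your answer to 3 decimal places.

Net carry = r + u − y = 0.0099 + 0.0399 − 0.0000 = 0.0498
F = S·e^((r+u−y)T) = 1.278 · e^(0.0498 × 411/365) = 1.278 · e^0.056076
= 1.278 × 1.057678 = £1.352 per pound

£1.352 per pound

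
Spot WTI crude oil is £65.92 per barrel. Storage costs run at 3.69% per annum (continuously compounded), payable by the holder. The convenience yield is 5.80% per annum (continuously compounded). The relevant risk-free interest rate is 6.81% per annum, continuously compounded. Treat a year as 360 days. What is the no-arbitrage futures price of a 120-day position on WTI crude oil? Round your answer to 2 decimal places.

£66.96 per barrel

Net carry = r + u − y = 0.0681 + 0.0369 − 0.0580 = 0.0470
F = S·e^((r+u−y)T) = 65.92 · e^(0.0470 × 120/360) = 65.92 · e^0.015667
= 65.92 × 1.015790 = £66.96 per barrel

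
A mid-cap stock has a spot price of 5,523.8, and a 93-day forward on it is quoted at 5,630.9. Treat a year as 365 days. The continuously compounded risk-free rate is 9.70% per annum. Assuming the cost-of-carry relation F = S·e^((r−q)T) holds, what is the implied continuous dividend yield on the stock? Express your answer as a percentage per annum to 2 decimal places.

2.16%

From F = S·e^((r−q)T): (r − q) = ln(F/S)/T
ln(5630.9/5523.8) = ln(1.019389) = 0.019203
(r − q) = 0.019203 / (93/365) = 0.075367
q = r − ln(F/S)/T = 0.0970 − 0.075367 = 0.021633
q = 2.16%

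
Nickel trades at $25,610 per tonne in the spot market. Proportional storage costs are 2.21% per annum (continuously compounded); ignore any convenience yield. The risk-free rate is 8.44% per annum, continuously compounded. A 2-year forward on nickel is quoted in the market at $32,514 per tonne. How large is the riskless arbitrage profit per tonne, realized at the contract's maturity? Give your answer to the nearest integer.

Fair forward: F* = S·e^(carry·T), with carry = (r + u) = 0.0844 + 0.0221 = 0.1065
F* = 25610 · e^(0.1065 × 2) = 25610 · e^0.213000 = 25610 × 1.237385 = $31689.4299
Market $32514 > fair $31689.4299: forward overpriced → cash-and-carry (buy spot, short the forward).
At maturity, profit = |F_mkt − F*| = |32514 − 31689.4299| = $825 per tonne

$825 per tonne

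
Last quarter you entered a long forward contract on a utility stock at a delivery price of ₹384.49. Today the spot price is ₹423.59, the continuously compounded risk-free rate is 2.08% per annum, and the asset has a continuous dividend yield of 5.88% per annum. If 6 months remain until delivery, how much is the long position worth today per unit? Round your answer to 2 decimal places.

Current fair forward for the remaining 6 months: F = S·e^((r − q)·T), (r − q) = 0.0208 − 0.0588 = -0.0380
F = 423.59 · e^(-0.0380 × 6/12) = 423.59 × 0.981179 = 415.6176
Value of long forward = (F − K)·e^(−rT) = (415.6176 − 384.49) · e^(−0.0208·6/12)
= 31.1276 × 0.989654 = 30.81

₹30.81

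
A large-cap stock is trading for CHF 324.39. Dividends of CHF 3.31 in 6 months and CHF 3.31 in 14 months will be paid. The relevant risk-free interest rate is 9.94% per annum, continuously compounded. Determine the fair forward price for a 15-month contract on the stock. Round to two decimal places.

CHF 360.40

PV(dividends) I = 3.31·e^(−0.0994·6/12) + 3.31·e^(−0.0994·14/12)
I = 3.1495 + 2.9476 = 6.0971
F = (S − I)·e^(rT) = (324.39 − 6.0971) · e^(0.0994·15/12)
= 318.2929 · e^0.124250 = 318.2929 × 1.132299 = CHF 360.40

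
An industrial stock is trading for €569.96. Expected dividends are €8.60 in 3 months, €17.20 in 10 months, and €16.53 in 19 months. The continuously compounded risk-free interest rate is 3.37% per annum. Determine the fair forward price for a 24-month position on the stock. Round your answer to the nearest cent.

PV(dividends) I = 8.60·e^(−0.0337·3/12) + 17.20·e^(−0.0337·10/12) + 16.53·e^(−0.0337·19/12)
I = 8.5278 + 16.7237 + 15.6711 = 40.9226
F = (S − I)·e^(rT) = (569.96 − 40.9226) · e^(0.0337·24/12)
= 529.0374 · e^0.067400 = 529.0374 × 1.069723 = €565.92

€565.92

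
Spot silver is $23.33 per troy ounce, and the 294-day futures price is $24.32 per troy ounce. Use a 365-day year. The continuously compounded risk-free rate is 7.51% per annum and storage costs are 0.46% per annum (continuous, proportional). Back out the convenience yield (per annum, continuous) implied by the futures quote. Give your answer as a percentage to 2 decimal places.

F = S·e^((r+u−y)T) ⇒ (r+u−y) = ln(F/S)/T
ln(24.32/23.33) = 0.041559; /T ⇒ 0.051595
y = r + u − ln(F/S)/T = 0.0751 + 0.0046 − 0.051595 = 0.028105
y = 2.81%

2.81%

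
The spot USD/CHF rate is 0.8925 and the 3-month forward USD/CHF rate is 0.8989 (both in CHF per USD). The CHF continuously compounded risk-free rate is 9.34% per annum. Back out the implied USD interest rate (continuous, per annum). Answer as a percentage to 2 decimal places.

F = S·e^((r_CHF − r_USD)T) ⇒ r_USD = r_CHF − ln(F/S)/T
ln(0.8989/0.8925) = 0.007145; /(3/12) = 0.028580
r_USD = 0.0934 − 0.028580 = 0.064820
r_USD = 6.48%

6.48%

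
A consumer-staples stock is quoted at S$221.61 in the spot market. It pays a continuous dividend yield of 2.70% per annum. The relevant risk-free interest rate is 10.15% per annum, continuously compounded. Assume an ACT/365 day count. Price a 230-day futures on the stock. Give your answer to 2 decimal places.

S$232.26

F = S·e^((r − q)T) = 221.61 · e^((0.1015 − 0.0270) × 230/365)
= 221.61 · e^0.046945 = 221.61 × 1.048064
F = S$232.26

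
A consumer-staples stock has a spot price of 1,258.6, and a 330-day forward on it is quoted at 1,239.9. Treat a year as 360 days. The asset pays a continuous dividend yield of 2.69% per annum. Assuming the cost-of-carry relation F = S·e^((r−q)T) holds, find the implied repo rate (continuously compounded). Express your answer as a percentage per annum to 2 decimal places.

1.06%

From F = S·e^((r−q)T): (r − q) = ln(F/S)/T
ln(1239.9/1258.6) = ln(0.985142) = -0.014969
(r − q) = -0.014969 / (330/360) = -0.016330
r = ln(F/S)/T + q = -0.016330 + 0.0269 = 0.010570
r = 1.06%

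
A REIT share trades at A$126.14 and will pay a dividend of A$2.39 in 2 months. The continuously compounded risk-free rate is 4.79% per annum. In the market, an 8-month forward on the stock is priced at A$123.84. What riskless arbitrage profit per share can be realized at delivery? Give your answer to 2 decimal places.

PV(dividends) I = 2.39·e^(−0.0479·2/12) = 2.3710
Fair forward F* = (S − I)·e^(rT) = (126.14 − 2.3710)·e^0.031933 = 123.7690 × 1.032448 = 127.7851
Market A$123.84 < fair 127.7851: forward underpriced → reverse cash-and-carry (short the stock, invest proceeds at r, pay the dividends, go long the forward).
Profit at T = |F_mkt − F*| = |123.84 − 127.7851| = A$3.95 per share

A$3.95 per share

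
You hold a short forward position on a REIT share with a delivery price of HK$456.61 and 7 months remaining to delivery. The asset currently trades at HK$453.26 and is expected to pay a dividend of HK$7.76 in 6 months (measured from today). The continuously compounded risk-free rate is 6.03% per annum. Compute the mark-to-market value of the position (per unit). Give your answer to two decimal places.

PV(remaining dividends) I = 7.76·e^(−0.0603·6/12) = 7.5295
Current forward F = (S − I)·e^(rT) = (453.26 − 7.5295)·e^(0.0603·7/12) = 445.7305 × 1.035801 = 461.6881
Value (long) = (F − K)·e^(−rT) = (461.6881 − 456.61) × 0.965436 = 4.9026
Short position value = −(long value) = -HK$4.90

-HK$4.90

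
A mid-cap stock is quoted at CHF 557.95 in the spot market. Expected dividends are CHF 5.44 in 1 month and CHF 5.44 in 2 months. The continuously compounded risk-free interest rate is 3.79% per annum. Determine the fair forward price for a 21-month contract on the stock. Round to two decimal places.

CHF 584.64

PV(dividends) I = 5.44·e^(−0.0379·1/12) + 5.44·e^(−0.0379·2/12)
I = 5.4228 + 5.4057 = 10.8285
F = (S − I)·e^(rT) = (557.95 − 10.8285) · e^(0.0379·21/12)
= 547.1215 · e^0.066325 = 547.1215 × 1.068574 = CHF 584.64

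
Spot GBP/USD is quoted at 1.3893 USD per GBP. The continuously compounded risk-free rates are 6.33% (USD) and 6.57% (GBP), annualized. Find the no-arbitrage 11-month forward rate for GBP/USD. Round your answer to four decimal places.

1.3862

F = S·e^((r_USD − r_GBP)T) = 1.3893 · e^((0.0633 − 0.0657) × 11/12)
= 1.3893 · e^-0.002200 = 1.3893 × 0.997802
F = 1.3862 USD per GBP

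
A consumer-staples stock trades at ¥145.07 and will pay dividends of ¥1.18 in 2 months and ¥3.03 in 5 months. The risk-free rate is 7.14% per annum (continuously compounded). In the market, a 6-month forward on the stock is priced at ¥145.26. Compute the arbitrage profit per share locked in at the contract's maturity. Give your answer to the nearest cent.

¥0.83 per share

PV(dividends) I = 1.18·e^(−0.0714·2/12) + 3.03·e^(−0.0714·5/12) = 4.1072
Fair forward F* = (S − I)·e^(rT) = (145.07 − 4.1072)·e^0.035700 = 140.9628 × 1.036345 = 146.0861
Market ¥145.26 < fair 146.0861: forward underpriced → reverse cash-and-carry (short the stock, invest proceeds at r, pay the dividends, go long the forward).
Profit at T = |F_mkt − F*| = |145.26 − 146.0861| = ¥0.83 per share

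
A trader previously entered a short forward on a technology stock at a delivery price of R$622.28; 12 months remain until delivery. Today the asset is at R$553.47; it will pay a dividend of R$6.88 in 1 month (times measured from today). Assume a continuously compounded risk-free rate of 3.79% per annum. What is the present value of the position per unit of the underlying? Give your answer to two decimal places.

R$52.53

PV(remaining dividends) I = 6.88·e^(−0.0379·1/12) = 6.8583
Current forward F = (S − I)·e^(rT) = (553.47 − 6.8583)·e^(0.0379·12/12) = 546.6117 × 1.038627 = 567.7257
Value (long) = (F − K)·e^(−rT) = (567.7257 − 622.28) × 0.962809 = -52.5254
Short position value = −(long value) = R$52.53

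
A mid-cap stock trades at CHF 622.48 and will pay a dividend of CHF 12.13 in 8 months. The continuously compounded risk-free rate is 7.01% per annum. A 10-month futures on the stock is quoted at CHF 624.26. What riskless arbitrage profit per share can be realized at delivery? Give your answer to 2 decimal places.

PV(dividends) I = 12.13·e^(−0.0701·8/12) = 11.5762
Fair futures F* = (S − I)·e^(rT) = (622.48 − 11.5762)·e^0.058417 = 610.9038 × 1.060157 = 647.6539
Market CHF 624.26 < fair 647.6539: forward underpriced → reverse cash-and-carry (short the stock, invest proceeds at r, pay the dividends, go long the forward).
Profit at T = |F_mkt − F*| = |624.26 − 647.6539| = CHF 23.39 per share

CHF 23.39 per share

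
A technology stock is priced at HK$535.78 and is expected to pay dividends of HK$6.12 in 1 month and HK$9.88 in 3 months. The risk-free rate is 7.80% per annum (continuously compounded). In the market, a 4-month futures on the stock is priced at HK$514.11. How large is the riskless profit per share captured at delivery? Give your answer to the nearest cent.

HK$19.60 per share

PV(dividends) I = 6.12·e^(−0.0780·1/12) + 9.88·e^(−0.0780·3/12) = 15.7696
Fair futures F* = (S − I)·e^(rT) = (535.78 − 15.7696)·e^0.026000 = 520.0104 × 1.026341 = 533.7080
Market HK$514.11 < fair 533.7080: forward underpriced → reverse cash-and-carry (short the stock, invest proceeds at r, pay the dividends, go long the forward).
Profit at T = |F_mkt − F*| = |514.11 − 533.7080| = HK$19.60 per share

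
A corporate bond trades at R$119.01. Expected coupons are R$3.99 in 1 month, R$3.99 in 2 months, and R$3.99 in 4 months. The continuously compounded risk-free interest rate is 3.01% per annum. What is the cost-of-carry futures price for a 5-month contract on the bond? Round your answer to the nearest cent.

PV(coupons) I = 3.99·e^(−0.0301·1/12) + 3.99·e^(−0.0301·2/12) + 3.99·e^(−0.0301·4/12)
I = 3.9800 + 3.9700 + 3.9502 = 11.9002
F = (S − I)·e^(rT) = (119.01 − 11.9002) · e^(0.0301·5/12)
= 107.1098 · e^0.012542 = 107.1098 × 1.012621 = R$108.46

R$108.46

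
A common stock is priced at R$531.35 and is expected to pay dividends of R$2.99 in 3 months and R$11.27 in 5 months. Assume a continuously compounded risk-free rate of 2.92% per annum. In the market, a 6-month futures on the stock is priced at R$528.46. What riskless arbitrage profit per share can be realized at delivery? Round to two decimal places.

R$3.60 per share

PV(dividends) I = 2.99·e^(−0.0292·3/12) + 11.27·e^(−0.0292·5/12) = 14.1020
Fair futures F* = (S − I)·e^(rT) = (531.35 − 14.1020)·e^0.014600 = 517.2480 × 1.014707 = 524.8552
Market R$528.46 > fair 524.8552: forward overpriced → cash-and-carry (borrow at r, buy the stock and collect the dividends, short the forward).
Profit at T = |F_mkt − F*| = |528.46 − 524.8552| = R$3.60 per share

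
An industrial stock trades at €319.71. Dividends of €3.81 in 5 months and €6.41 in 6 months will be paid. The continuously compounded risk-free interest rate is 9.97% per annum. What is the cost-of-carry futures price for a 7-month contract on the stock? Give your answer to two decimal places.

€328.52

PV(dividends) I = 3.81·e^(−0.0997·5/12) + 6.41·e^(−0.0997·6/12)
I = 3.6550 + 6.0983 = 9.7533
F = (S − I)·e^(rT) = (319.71 − 9.7533) · e^(0.0997·7/12)
= 309.9567 · e^0.058158 = 309.9567 × 1.059882 = €328.52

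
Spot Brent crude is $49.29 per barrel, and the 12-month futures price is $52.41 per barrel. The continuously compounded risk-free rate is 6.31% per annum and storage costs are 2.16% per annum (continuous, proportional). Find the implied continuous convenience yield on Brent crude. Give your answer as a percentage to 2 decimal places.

2.33%

F = S·e^((r+u−y)T) ⇒ (r+u−y) = ln(F/S)/T
ln(52.41/49.29) = 0.061376; /T ⇒ 0.061376
y = r + u − ln(F/S)/T = 0.0631 + 0.0216 − 0.061376 = 0.023324
y = 2.33%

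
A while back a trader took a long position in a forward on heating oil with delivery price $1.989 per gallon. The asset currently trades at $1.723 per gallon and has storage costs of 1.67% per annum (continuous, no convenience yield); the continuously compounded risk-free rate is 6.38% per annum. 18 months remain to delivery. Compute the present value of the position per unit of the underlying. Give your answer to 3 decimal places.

Current fair forward for the remaining 18 months: F = S·e^((r + u)·T), (r + u) = 0.0638 + 0.0167 = 0.0805
F = 1.723 · e^(0.0805 × 18/12) = 1.723 × 1.128343 = 1.9441
Value of long forward = (F − K)·e^(−rT) = (1.9441 − 1.989) · e^(−0.0638·18/12)
= -0.0449 × 0.908737 = -0.041

-$0.041 per gallon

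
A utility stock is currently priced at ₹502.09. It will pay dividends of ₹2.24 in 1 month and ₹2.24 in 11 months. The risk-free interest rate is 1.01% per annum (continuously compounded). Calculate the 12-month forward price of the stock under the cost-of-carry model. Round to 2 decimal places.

₹502.68

PV(dividends) I = 2.24·e^(−0.0101·1/12) + 2.24·e^(−0.0101·11/12)
I = 2.2381 + 2.2194 = 4.4575
F = (S − I)·e^(rT) = (502.09 − 4.4575) · e^(0.0101·12/12)
= 497.6325 · e^0.010100 = 497.6325 × 1.010151 = ₹502.68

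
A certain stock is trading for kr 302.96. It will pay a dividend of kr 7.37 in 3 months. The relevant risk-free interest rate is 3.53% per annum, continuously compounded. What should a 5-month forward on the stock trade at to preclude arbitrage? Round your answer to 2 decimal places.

kr 300.04

PV(dividends) I = 7.37·e^(−0.0353·3/12)
I = 7.3052
F = (S − I)·e^(rT) = (302.96 − 7.3052) · e^(0.0353·5/12)
= 295.6548 · e^0.014708 = 295.6548 × 1.014817 = kr 300.04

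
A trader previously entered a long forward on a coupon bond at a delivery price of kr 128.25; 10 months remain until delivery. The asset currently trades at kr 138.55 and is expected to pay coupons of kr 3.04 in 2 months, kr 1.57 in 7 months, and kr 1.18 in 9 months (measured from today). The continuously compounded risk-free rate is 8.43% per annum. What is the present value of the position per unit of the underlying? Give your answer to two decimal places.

kr 13.40

PV(remaining coupons) I = 3.04·e^(−0.0843·2/12) + 1.57·e^(−0.0843·7/12) + 1.18·e^(−0.0843·9/12) = 5.6000
Current forward F = (S − I)·e^(rT) = (138.55 − 5.6000)·e^(0.0843·10/12) = 132.9500 × 1.072776 = 142.6256
Value (long) = (F − K)·e^(−rT) = (142.6256 − 128.25) × 0.932161 = 13.4004
Value = kr 13.40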